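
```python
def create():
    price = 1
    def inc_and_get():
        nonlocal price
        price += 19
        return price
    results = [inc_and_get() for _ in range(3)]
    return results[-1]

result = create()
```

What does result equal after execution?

Step 1: price = 1.
Step 2: Three calls to inc_and_get(), each adding 19.
Step 3: Last value = 1 + 19 * 3 = 58

The answer is 58.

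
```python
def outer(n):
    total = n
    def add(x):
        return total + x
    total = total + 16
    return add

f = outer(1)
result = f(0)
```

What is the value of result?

Step 1: outer(1) sets total = 1, then total = 1 + 16 = 17.
Step 2: Closures capture by reference, so add sees total = 17.
Step 3: f(0) returns 17 + 0 = 17

The answer is 17.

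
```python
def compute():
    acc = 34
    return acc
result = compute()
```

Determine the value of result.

Step 1: compute() defines acc = 34 in its local scope.
Step 2: return acc finds the local variable acc = 34.
Step 3: result = 34

The answer is 34.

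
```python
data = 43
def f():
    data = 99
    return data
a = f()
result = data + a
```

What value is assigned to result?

Step 1: Global data = 43. f() returns local data = 99.
Step 2: a = 99. Global data still = 43.
Step 3: result = 43 + 99 = 142

The answer is 142.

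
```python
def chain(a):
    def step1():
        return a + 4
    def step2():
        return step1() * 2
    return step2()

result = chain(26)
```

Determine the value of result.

Step 1: chain(26) captures a = 26.
Step 2: step2() calls step1() which returns 26 + 4 = 30.
Step 3: step2() returns 30 * 2 = 60

The answer is 60.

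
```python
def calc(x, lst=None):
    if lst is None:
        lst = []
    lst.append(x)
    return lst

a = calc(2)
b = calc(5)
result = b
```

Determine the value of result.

Step 1: None default with guard creates a NEW list each call.
Step 2: a = [2] (fresh list). b = [5] (another fresh list).
Step 3: result = [5] (this is the fix for mutable default)

The answer is [5].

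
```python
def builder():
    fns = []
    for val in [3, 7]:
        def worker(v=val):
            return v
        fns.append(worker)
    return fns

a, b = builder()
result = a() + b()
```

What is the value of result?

Step 1: Default argument v=val captures val at each iteration.
Step 2: a() returns 3 (captured at first iteration), b() returns 7 (captured at second).
Step 3: result = 3 + 7 = 10

The answer is 10.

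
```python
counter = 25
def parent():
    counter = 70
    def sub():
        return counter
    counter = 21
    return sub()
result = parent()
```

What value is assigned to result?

Step 1: parent() sets counter = 70, then later counter = 21.
Step 2: sub() is called after counter is reassigned to 21. Closures capture variables by reference, not by value.
Step 3: result = 21

The answer is 21.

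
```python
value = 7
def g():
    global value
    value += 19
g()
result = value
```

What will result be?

Step 1: value = 7 globally.
Step 2: g() modifies global value: value += 19 = 26.
Step 3: result = 26

The answer is 26.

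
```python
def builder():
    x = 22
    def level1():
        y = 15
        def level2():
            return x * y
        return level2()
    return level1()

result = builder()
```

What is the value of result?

Step 1: x = 22 in builder. y = 15 in level1.
Step 2: level2() reads x = 22 and y = 15 from enclosing scopes.
Step 3: result = 22 * 15 = 330

The answer is 330.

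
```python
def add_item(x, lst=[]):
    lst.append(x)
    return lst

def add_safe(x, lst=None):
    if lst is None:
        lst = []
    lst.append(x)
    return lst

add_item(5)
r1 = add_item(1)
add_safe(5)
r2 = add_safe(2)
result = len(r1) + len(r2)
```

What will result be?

Step 1: add_item shares mutable default: after 2 calls, lst = [5, 1], len = 2.
Step 2: add_safe creates fresh list each time: r2 = [2], len = 1.
Step 3: result = 2 + 1 = 3

The answer is 3.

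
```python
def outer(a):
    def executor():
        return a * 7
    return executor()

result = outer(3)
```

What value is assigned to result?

Step 1: outer(3) binds parameter a = 3.
Step 2: executor() accesses a = 3 from enclosing scope.
Step 3: result = 3 * 7 = 21

The answer is 21.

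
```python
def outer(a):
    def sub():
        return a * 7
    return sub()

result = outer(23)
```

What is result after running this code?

Step 1: outer(23) binds parameter a = 23.
Step 2: sub() accesses a = 23 from enclosing scope.
Step 3: result = 23 * 7 = 161

The answer is 161.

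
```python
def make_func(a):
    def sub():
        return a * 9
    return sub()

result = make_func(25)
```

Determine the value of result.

Step 1: make_func(25) binds parameter a = 25.
Step 2: sub() accesses a = 25 from enclosing scope.
Step 3: result = 25 * 9 = 225

The answer is 225.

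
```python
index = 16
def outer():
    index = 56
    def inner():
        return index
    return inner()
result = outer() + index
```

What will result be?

Step 1: Global index = 16. outer() shadows with index = 56.
Step 2: inner() returns enclosing index = 56. outer() = 56.
Step 3: result = 56 + global index (16) = 72

The answer is 72.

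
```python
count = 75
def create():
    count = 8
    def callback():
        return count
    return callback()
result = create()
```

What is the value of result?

Step 1: count = 75 globally, but create() defines count = 8 locally.
Step 2: callback() looks up count. Not in local scope, so checks enclosing scope (create) and finds count = 8.
Step 3: result = 8

The answer is 8.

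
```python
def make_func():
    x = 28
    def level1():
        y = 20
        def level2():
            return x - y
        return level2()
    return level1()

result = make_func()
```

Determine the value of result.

Step 1: x = 28 in make_func. y = 20 in level1.
Step 2: level2() reads x = 28 and y = 20 from enclosing scopes.
Step 3: result = 28 - 20 = 8

The answer is 8.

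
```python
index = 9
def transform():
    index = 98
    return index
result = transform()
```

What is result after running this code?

Step 1: Global index = 9.
Step 2: transform() creates local index = 98, shadowing the global.
Step 3: Returns local index = 98. result = 98

The answer is 98.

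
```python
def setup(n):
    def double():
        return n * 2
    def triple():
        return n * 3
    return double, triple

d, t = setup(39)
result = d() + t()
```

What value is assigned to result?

Step 1: Both closures capture the same n = 39.
Step 2: d() = 39 * 2 = 78, t() = 39 * 3 = 117.
Step 3: result = 78 + 117 = 195

The answer is 195.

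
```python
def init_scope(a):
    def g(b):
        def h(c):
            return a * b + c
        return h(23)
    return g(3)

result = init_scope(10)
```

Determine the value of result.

Step 1: a = 10, b = 3, c = 23.
Step 2: h() computes a * b + c = 10 * 3 + 23 = 53.
Step 3: result = 53

The answer is 53.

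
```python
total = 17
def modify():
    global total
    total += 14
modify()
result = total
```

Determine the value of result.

Step 1: total = 17 globally.
Step 2: modify() modifies global total: total += 14 = 31.
Step 3: result = 31

The answer is 31.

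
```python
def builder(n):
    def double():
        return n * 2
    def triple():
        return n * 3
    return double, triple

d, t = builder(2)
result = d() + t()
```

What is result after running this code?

Step 1: Both closures capture the same n = 2.
Step 2: d() = 2 * 2 = 4, t() = 2 * 3 = 6.
Step 3: result = 4 + 6 = 10

The answer is 10.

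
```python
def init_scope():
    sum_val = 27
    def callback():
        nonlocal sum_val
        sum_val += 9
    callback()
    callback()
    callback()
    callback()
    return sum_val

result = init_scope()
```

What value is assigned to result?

Step 1: sum_val starts at 27.
Step 2: callback() is called 4 times, each adding 9.
Step 3: sum_val = 27 + 9 * 4 = 63

The answer is 63.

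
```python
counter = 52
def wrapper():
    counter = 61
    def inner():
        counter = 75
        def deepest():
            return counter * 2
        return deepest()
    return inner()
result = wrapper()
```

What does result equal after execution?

Step 1: deepest() looks up counter through LEGB: not local, finds counter = 75 in enclosing inner().
Step 2: Returns 75 * 2 = 150.
Step 3: result = 150

The answer is 150.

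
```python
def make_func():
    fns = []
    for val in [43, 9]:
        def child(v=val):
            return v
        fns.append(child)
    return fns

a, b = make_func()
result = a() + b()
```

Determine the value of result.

Step 1: Default argument v=val captures val at each iteration.
Step 2: a() returns 43 (captured at first iteration), b() returns 9 (captured at second).
Step 3: result = 43 + 9 = 52

The answer is 52.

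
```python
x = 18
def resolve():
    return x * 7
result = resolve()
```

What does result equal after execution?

Step 1: x = 18 is defined globally.
Step 2: resolve() looks up x from global scope = 18, then computes 18 * 7 = 126.
Step 3: result = 126

The answer is 126.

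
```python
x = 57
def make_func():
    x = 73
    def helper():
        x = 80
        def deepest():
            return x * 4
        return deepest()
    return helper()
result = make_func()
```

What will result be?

Step 1: deepest() looks up x through LEGB: not local, finds x = 80 in enclosing helper().
Step 2: Returns 80 * 4 = 320.
Step 3: result = 320

The answer is 320.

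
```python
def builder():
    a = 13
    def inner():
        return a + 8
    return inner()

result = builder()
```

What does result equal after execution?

Step 1: builder() defines a = 13.
Step 2: inner() reads a = 13 from enclosing scope, returns 13 + 8 = 21.
Step 3: result = 21

The answer is 21.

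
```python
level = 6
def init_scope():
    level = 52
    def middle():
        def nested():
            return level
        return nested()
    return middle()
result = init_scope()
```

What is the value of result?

Step 1: init_scope() defines level = 52. middle() and nested() have no local level.
Step 2: nested() checks local (none), enclosing middle() (none), enclosing init_scope() and finds level = 52.
Step 3: result = 52

The answer is 52.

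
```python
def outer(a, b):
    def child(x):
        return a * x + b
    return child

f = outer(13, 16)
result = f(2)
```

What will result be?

Step 1: outer(13, 16) captures a = 13, b = 16.
Step 2: f(2) computes 13 * 2 + 16 = 42.
Step 3: result = 42

The answer is 42.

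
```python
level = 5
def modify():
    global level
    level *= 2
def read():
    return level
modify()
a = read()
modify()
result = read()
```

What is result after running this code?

Step 1: level = 5.
Step 2: First modify(): level = 5 * 2 = 10.
Step 3: Second modify(): level = 10 * 2 = 20.
Step 4: read() returns 20

The answer is 20.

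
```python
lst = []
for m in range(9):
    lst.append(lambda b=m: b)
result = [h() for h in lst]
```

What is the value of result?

Step 1: Default arg b=m captures m at each iteration.
Step 2: Each lambda has its own default: 0, 1, ..., 8.
Step 3: result = [0, 1, 2, 3, 4, 5, 6, 7, 8]

The answer is [0, 1, 2, 3, 4, 5, 6, 7, 8].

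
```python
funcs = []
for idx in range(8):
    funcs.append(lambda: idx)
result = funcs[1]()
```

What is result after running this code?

Step 1: The loop creates 8 lambdas, all referencing the same variable idx.
Step 2: After the loop, idx = 7 (final value).
Step 3: funcs[1]() looks up idx at call time and finds 7. This is the late binding gotcha. result = 7

The answer is 7.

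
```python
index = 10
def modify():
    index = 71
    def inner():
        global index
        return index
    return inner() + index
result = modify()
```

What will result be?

Step 1: Global index = 10. modify() shadows with local index = 71.
Step 2: inner() uses global keyword, so inner() returns global index = 10.
Step 3: modify() returns 10 + 71 = 81

The answer is 81.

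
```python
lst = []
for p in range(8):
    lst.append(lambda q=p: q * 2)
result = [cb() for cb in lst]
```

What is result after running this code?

Step 1: Default arg q=p captures p at each iteration.
Step 2: lst[k] has q defaulting to k, returns k * 2.
Step 3: result = [0, 2, 4, 6, 8, 10, 12, 14]

The answer is [0, 2, 4, 6, 8, 10, 12, 14].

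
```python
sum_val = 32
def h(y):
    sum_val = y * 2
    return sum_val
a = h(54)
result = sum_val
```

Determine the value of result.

Step 1: Global sum_val = 32.
Step 2: h(54) creates local sum_val = 54 * 2 = 108.
Step 3: Global sum_val unchanged because no global keyword. result = 32

The answer is 32.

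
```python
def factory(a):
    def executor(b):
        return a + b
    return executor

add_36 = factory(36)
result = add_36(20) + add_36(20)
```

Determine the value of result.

Step 1: add_36 captures a = 36.
Step 2: add_36(20) = 36 + 20 = 56, called twice.
Step 3: result = 56 + 56 = 112

The answer is 112.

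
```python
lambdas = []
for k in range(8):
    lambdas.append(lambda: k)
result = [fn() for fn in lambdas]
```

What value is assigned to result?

Step 1: All 8 lambdas share the same variable k.
Step 2: After the loop, k = 7.
Step 3: Each call returns 7. result = [7, 7, 7, 7, 7, 7, 7, 7]

The answer is [7, 7, 7, 7, 7, 7, 7, 7].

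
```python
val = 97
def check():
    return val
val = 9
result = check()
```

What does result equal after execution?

Step 1: val is first set to 97, then reassigned to 9.
Step 2: check() is called after the reassignment, so it looks up the current global val = 9.
Step 3: result = 9

The answer is 9.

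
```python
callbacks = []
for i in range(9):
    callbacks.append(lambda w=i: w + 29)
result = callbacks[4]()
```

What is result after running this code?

Step 1: Default argument w=i captures i's value at definition time.
Step 2: callbacks[4] was defined when i = 4, so w defaults to 4.
Step 3: result = 4 + 29 = 33 (default arg fixes the late binding issue)

The answer is 33.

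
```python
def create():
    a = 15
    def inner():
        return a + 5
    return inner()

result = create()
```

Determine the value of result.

Step 1: create() defines a = 15.
Step 2: inner() reads a = 15 from enclosing scope, returns 15 + 5 = 20.
Step 3: result = 20

The answer is 20.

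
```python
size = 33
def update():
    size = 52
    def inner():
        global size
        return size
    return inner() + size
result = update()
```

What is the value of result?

Step 1: Global size = 33. update() shadows with local size = 52.
Step 2: inner() uses global keyword, so inner() returns global size = 33.
Step 3: update() returns 33 + 52 = 85

The answer is 85.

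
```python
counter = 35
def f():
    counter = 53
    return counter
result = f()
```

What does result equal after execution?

Step 1: Global counter = 35.
Step 2: f() creates local counter = 53, shadowing the global.
Step 3: Returns local counter = 53. result = 53

The answer is 53.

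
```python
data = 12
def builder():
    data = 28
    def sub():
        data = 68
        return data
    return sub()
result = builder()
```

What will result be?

Step 1: Three scopes define data: global (12), builder (28), sub (68).
Step 2: sub() has its own local data = 68, which shadows both enclosing and global.
Step 3: result = 68 (local wins in LEGB)

The answer is 68.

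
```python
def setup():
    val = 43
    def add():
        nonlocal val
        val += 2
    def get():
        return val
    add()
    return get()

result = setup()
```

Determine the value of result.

Step 1: val = 43. add() modifies it via nonlocal, get() reads it.
Step 2: add() makes val = 43 + 2 = 45.
Step 3: get() returns 45. result = 45

The answer is 45.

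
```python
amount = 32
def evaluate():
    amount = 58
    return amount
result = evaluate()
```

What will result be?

Step 1: Global amount = 32.
Step 2: evaluate() creates local amount = 58, shadowing the global.
Step 3: Returns local amount = 58. result = 58

The answer is 58.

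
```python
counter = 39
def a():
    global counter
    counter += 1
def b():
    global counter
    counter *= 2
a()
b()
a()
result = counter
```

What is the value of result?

Step 1: counter = 39.
Step 2: a(): counter = 39 + 1 = 40.
Step 3: b(): counter = 40 * 2 = 80.
Step 4: a(): counter = 80 + 1 = 81

The answer is 81.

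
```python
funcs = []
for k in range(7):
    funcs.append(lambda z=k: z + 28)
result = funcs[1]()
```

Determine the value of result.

Step 1: Default argument z=k captures k's value at definition time.
Step 2: funcs[1] was defined when k = 1, so z defaults to 1.
Step 3: result = 1 + 28 = 29 (default arg fixes the late binding issue)

The answer is 29.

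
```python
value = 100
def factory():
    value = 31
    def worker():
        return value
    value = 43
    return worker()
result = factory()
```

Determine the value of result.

Step 1: factory() sets value = 31, then later value = 43.
Step 2: worker() is called after value is reassigned to 43. Closures capture variables by reference, not by value.
Step 3: result = 43

The answer is 43.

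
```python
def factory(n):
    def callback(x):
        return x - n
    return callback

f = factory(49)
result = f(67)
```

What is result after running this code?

Step 1: factory(49) creates a closure capturing n = 49.
Step 2: f(67) computes 67 - 49 = 18.
Step 3: result = 18

The answer is 18.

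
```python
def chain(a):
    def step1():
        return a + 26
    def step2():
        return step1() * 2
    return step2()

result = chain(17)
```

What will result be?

Step 1: chain(17) captures a = 17.
Step 2: step2() calls step1() which returns 17 + 26 = 43.
Step 3: step2() returns 43 * 2 = 86

The answer is 86.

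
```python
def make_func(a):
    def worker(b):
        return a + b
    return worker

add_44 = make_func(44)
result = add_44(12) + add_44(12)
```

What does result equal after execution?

Step 1: add_44 captures a = 44.
Step 2: add_44(12) = 44 + 12 = 56, called twice.
Step 3: result = 56 + 56 = 112

The answer is 112.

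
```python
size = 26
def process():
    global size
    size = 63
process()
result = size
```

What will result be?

Step 1: size = 26 globally.
Step 2: process() declares global size and sets it to 63.
Step 3: After process(), global size = 63. result = 63

The answer is 63.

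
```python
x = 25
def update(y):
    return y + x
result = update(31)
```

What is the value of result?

Step 1: x = 25 is defined globally.
Step 2: update(31) uses parameter y = 31 and looks up x from global scope = 25.
Step 3: result = 31 + 25 = 56

The answer is 56.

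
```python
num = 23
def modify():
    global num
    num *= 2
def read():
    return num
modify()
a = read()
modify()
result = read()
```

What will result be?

Step 1: num = 23.
Step 2: First modify(): num = 23 * 2 = 46.
Step 3: Second modify(): num = 46 * 2 = 92.
Step 4: read() returns 92

The answer is 92.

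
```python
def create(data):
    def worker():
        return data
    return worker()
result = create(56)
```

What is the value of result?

Step 1: create(56) binds parameter data = 56.
Step 2: worker() looks up data in enclosing scope and finds the parameter data = 56.
Step 3: result = 56

The answer is 56.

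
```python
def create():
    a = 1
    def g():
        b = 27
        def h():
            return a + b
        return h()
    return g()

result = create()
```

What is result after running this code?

Step 1: create() defines a = 1. g() defines b = 27.
Step 2: h() accesses both from enclosing scopes: a = 1, b = 27.
Step 3: result = 1 + 27 = 28

The answer is 28.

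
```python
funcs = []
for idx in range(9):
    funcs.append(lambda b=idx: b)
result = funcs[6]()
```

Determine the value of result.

Step 1: Default argument b=idx captures idx's value at each iteration.
Step 2: funcs[6] captured b = 6 when idx was 6.
Step 3: result = 6

The answer is 6.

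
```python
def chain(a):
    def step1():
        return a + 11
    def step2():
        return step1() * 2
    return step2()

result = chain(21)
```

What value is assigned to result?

Step 1: chain(21) captures a = 21.
Step 2: step2() calls step1() which returns 21 + 11 = 32.
Step 3: step2() returns 32 * 2 = 64

The answer is 64.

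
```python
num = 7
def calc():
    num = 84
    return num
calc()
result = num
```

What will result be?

Step 1: num = 7 globally.
Step 2: calc() creates a LOCAL num = 84 (no global keyword!).
Step 3: The global num is unchanged. result = 7

The answer is 7.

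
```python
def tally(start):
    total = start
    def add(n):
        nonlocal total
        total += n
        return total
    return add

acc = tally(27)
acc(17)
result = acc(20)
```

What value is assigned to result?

Step 1: tally(27) creates closure with total = 27.
Step 2: First acc(17): total = 27 + 17 = 44.
Step 3: Second acc(20): total = 44 + 20 = 64. result = 64

The answer is 64.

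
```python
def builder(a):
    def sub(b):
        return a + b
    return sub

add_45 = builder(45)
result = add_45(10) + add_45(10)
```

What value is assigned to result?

Step 1: add_45 captures a = 45.
Step 2: add_45(10) = 45 + 10 = 55, called twice.
Step 3: result = 55 + 55 = 110

The answer is 110.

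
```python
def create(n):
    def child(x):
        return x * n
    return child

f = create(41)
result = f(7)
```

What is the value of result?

Step 1: create(41) creates a closure capturing n = 41.
Step 2: f(7) computes 7 * 41 = 287.
Step 3: result = 287

The answer is 287.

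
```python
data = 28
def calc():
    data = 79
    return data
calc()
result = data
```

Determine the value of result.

Step 1: data = 28 globally.
Step 2: calc() creates a LOCAL data = 79 (no global keyword!).
Step 3: The global data is unchanged. result = 28

The answer is 28.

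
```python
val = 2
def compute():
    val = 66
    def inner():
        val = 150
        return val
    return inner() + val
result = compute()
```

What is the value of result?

Step 1: compute() has local val = 66. inner() has local val = 150.
Step 2: inner() returns its local val = 150.
Step 3: compute() returns 150 + its own val (66) = 216

The answer is 216.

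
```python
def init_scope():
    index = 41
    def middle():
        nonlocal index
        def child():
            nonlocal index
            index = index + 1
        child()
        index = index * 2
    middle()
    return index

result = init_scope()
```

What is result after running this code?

Step 1: index = 41.
Step 2: child() adds 1: index = 41 + 1 = 42.
Step 3: middle() doubles: index = 42 * 2 = 84.
Step 4: result = 84

The answer is 84.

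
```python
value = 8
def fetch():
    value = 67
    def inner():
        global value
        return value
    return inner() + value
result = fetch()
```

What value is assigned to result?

Step 1: Global value = 8. fetch() shadows with local value = 67.
Step 2: inner() uses global keyword, so inner() returns global value = 8.
Step 3: fetch() returns 8 + 67 = 75

The answer is 75.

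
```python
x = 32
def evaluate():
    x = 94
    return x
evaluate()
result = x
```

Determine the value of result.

Step 1: Global x = 32.
Step 2: evaluate() creates local x = 94 (shadow, not modification).
Step 3: After evaluate() returns, global x is unchanged. result = 32

The answer is 32.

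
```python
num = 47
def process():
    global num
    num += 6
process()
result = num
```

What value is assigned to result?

Step 1: num = 47 globally.
Step 2: process() modifies global num: num += 6 = 53.
Step 3: result = 53

The answer is 53.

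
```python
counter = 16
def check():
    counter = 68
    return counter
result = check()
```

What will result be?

Step 1: Global counter = 16.
Step 2: check() creates local counter = 68, shadowing the global.
Step 3: Returns local counter = 68. result = 68

The answer is 68.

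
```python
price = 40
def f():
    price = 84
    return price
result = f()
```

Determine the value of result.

Step 1: Global price = 40.
Step 2: f() creates local price = 84, shadowing the global.
Step 3: Returns local price = 84. result = 84

The answer is 84.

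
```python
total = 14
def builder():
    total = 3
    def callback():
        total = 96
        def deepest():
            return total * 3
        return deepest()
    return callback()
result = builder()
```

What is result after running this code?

Step 1: deepest() looks up total through LEGB: not local, finds total = 96 in enclosing callback().
Step 2: Returns 96 * 3 = 288.
Step 3: result = 288

The answer is 288.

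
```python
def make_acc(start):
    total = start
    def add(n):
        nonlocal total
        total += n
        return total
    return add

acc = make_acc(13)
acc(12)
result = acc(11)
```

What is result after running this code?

Step 1: make_acc(13) creates closure with total = 13.
Step 2: First acc(12): total = 13 + 12 = 25.
Step 3: Second acc(11): total = 25 + 11 = 36. result = 36

The answer is 36.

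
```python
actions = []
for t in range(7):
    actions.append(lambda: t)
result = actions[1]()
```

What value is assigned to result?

Step 1: The loop creates 7 lambdas, all referencing the same variable t.
Step 2: After the loop, t = 6 (final value).
Step 3: actions[1]() looks up t at call time and finds 6. This is the late binding gotcha. result = 6

The answer is 6.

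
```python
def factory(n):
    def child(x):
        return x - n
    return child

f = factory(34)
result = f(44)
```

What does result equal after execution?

Step 1: factory(34) creates a closure capturing n = 34.
Step 2: f(44) computes 44 - 34 = 10.
Step 3: result = 10

The answer is 10.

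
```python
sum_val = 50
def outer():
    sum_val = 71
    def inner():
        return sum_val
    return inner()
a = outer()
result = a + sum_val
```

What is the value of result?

Step 1: outer() has local sum_val = 71. inner() reads from enclosing.
Step 2: outer() returns 71. Global sum_val = 50 unchanged.
Step 3: result = 71 + 50 = 121

The answer is 121.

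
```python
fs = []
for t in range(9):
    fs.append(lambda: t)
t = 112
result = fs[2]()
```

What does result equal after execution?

Step 1: Lambdas capture the variable t by reference, not by value.
Step 2: After the loop, t is reassigned to 112.
Step 3: fs[2]() looks up the current t = 112. result = 112

The answer is 112.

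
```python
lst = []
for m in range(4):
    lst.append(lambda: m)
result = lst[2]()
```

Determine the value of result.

Step 1: The loop creates 4 lambdas, all referencing the same variable m.
Step 2: After the loop, m = 3 (final value).
Step 3: lst[2]() looks up m at call time and finds 3. This is the late binding gotcha. result = 3

The answer is 3.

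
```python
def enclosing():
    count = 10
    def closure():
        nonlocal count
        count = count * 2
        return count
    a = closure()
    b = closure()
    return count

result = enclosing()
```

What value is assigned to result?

Step 1: count starts at 10.
Step 2: First closure(): count = 10 * 2 = 20.
Step 3: Second closure(): count = 20 * 2 = 40.
Step 4: result = 40

The answer is 40.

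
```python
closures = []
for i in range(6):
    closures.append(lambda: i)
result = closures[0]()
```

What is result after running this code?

Step 1: The loop creates 6 lambdas, all referencing the same variable i.
Step 2: After the loop, i = 5 (final value).
Step 3: closures[0]() looks up i at call time and finds 5. This is the late binding gotcha. result = 5

The answer is 5.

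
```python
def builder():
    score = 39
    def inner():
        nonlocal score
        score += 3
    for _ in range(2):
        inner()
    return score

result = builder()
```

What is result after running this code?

Step 1: score = 39.
Step 2: inner() is called 2 times in a loop, each adding 3 via nonlocal.
Step 3: score = 39 + 3 * 2 = 45

The answer is 45.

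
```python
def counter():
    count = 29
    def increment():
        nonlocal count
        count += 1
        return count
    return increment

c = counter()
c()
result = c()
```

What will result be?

Step 1: counter() creates closure with count = 29.
Step 2: Each c() call increments count via nonlocal. After 2 calls: 29 + 2 = 31.
Step 3: result = 31

The answer is 31.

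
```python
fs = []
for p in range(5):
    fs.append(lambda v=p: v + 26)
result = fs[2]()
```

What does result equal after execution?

Step 1: Default argument v=p captures p's value at definition time.
Step 2: fs[2] was defined when p = 2, so v defaults to 2.
Step 3: result = 2 + 26 = 28 (default arg fixes the late binding issue)

The answer is 28.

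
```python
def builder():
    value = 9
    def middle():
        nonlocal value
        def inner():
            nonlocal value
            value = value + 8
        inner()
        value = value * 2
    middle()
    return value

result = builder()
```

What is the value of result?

Step 1: value = 9.
Step 2: inner() adds 8: value = 9 + 8 = 17.
Step 3: middle() doubles: value = 17 * 2 = 34.
Step 4: result = 34

The answer is 34.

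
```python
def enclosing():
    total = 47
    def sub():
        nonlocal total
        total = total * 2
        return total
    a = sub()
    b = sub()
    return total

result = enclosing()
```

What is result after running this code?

Step 1: total starts at 47.
Step 2: First sub(): total = 47 * 2 = 94.
Step 3: Second sub(): total = 94 * 2 = 188.
Step 4: result = 188

The answer is 188.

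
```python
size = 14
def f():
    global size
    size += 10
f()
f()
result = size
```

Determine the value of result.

Step 1: size = 14.
Step 2: First f(): size = 14 + 10 = 24.
Step 3: Second f(): size = 24 + 10 = 34. result = 34

The answer is 34.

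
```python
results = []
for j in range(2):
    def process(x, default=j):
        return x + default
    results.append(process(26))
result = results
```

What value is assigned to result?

Step 1: Default argument default=j is evaluated at function definition time.
Step 2: Each iteration creates process with default = current j value.
Step 3: process(26) returns 26 + default. results = [26, 27]

The answer is [26, 27].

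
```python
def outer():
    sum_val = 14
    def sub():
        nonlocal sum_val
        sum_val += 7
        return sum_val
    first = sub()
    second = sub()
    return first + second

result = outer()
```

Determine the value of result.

Step 1: sum_val starts at 14.
Step 2: First call: sum_val = 14 + 7 = 21, returns 21.
Step 3: Second call: sum_val = 21 + 7 = 28, returns 28.
Step 4: result = 21 + 28 = 49

The answer is 49.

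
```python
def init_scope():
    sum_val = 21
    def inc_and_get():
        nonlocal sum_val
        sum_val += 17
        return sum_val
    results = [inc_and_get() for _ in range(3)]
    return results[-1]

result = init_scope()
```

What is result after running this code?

Step 1: sum_val = 21.
Step 2: Three calls to inc_and_get(), each adding 17.
Step 3: Last value = 21 + 17 * 3 = 72

The answer is 72.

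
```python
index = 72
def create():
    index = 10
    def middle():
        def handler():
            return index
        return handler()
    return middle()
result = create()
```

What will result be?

Step 1: create() defines index = 10. middle() and handler() have no local index.
Step 2: handler() checks local (none), enclosing middle() (none), enclosing create() and finds index = 10.
Step 3: result = 10

The answer is 10.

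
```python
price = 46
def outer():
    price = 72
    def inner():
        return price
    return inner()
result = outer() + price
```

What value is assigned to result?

Step 1: Global price = 46. outer() shadows with price = 72.
Step 2: inner() returns enclosing price = 72. outer() = 72.
Step 3: result = 72 + global price (46) = 118

The answer is 118.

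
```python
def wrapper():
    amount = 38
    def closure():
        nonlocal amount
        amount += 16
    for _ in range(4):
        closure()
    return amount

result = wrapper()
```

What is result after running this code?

Step 1: amount = 38.
Step 2: closure() is called 4 times in a loop, each adding 16 via nonlocal.
Step 3: amount = 38 + 16 * 4 = 102

The answer is 102.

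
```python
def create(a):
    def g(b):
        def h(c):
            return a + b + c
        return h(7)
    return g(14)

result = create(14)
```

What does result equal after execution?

Step 1: a = 14, b = 14, c = 7 across three nested scopes.
Step 2: h() accesses all three via LEGB rule.
Step 3: result = 14 + 14 + 7 = 35

The answer is 35.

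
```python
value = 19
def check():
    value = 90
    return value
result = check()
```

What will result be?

Step 1: Global value = 19.
Step 2: check() creates local value = 90, shadowing the global.
Step 3: Returns local value = 90. result = 90

The answer is 90.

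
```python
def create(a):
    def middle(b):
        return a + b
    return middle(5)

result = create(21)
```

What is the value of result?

Step 1: create(21) passes a = 21.
Step 2: middle(5) has b = 5, reads a = 21 from enclosing.
Step 3: result = 21 + 5 = 26

The answer is 26.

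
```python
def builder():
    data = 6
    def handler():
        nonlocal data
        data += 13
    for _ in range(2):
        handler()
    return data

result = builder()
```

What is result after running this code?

Step 1: data = 6.
Step 2: handler() is called 2 times in a loop, each adding 13 via nonlocal.
Step 3: data = 6 + 13 * 2 = 32

The answer is 32.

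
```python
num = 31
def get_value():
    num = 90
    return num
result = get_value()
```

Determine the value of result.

Step 1: Global num = 31.
Step 2: get_value() creates local num = 90, shadowing the global.
Step 3: Returns local num = 90. result = 90

The answer is 90.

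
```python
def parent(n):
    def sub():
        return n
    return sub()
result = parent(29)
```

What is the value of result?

Step 1: parent(29) binds parameter n = 29.
Step 2: sub() looks up n in enclosing scope and finds the parameter n = 29.
Step 3: result = 29

The answer is 29.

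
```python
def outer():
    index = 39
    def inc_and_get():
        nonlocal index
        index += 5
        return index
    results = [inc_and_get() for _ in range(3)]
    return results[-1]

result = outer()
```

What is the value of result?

Step 1: index = 39.
Step 2: Three calls to inc_and_get(), each adding 5.
Step 3: Last value = 39 + 5 * 3 = 54

The answer is 54.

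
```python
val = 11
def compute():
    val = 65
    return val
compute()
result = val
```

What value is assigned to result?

Step 1: val = 11 globally.
Step 2: compute() creates a LOCAL val = 65 (no global keyword!).
Step 3: The global val is unchanged. result = 11

The answer is 11.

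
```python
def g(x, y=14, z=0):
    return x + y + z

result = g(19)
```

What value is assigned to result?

Step 1: g(19) uses defaults y = 14, z = 0.
Step 2: Returns 19 + 14 + 0 = 33.
Step 3: result = 33

The answer is 33.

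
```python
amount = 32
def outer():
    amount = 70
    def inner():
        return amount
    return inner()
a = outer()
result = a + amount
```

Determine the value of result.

Step 1: outer() has local amount = 70. inner() reads from enclosing.
Step 2: outer() returns 70. Global amount = 32 unchanged.
Step 3: result = 70 + 32 = 102

The answer is 102.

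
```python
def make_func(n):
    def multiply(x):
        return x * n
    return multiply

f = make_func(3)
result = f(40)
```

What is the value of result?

Step 1: make_func(3) returns multiply closure with n = 3.
Step 2: f(40) computes 40 * 3 = 120.
Step 3: result = 120

The answer is 120.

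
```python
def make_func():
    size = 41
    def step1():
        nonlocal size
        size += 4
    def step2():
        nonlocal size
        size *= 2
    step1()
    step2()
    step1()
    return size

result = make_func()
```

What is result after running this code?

Step 1: size = 41.
Step 2: step1(): size = 41 + 4 = 45.
Step 3: step2(): size = 45 * 2 = 90.
Step 4: step1(): size = 90 + 4 = 94. result = 94

The answer is 94.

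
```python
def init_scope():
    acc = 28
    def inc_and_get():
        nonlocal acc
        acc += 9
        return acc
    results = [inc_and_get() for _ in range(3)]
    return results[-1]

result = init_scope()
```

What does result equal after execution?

Step 1: acc = 28.
Step 2: Three calls to inc_and_get(), each adding 9.
Step 3: Last value = 28 + 9 * 3 = 55

The answer is 55.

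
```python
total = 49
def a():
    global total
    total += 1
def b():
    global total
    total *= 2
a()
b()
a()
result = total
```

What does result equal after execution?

Step 1: total = 49.
Step 2: a(): total = 49 + 1 = 50.
Step 3: b(): total = 50 * 2 = 100.
Step 4: a(): total = 100 + 1 = 101

The answer is 101.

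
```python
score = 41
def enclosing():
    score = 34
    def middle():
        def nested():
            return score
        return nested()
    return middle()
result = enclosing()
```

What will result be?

Step 1: enclosing() defines score = 34. middle() and nested() have no local score.
Step 2: nested() checks local (none), enclosing middle() (none), enclosing enclosing() and finds score = 34.
Step 3: result = 34

The answer is 34.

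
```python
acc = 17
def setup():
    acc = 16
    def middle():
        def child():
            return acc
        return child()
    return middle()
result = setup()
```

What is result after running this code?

Step 1: setup() defines acc = 16. middle() and child() have no local acc.
Step 2: child() checks local (none), enclosing middle() (none), enclosing setup() and finds acc = 16.
Step 3: result = 16

The answer is 16.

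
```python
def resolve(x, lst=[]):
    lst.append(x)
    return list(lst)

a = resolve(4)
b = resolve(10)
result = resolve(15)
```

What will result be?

Step 1: Default list is shared. list() creates copies for return values.
Step 2: Internal list grows: [4] -> [4, 10] -> [4, 10, 15].
Step 3: result = [4, 10, 15]

The answer is [4, 10, 15].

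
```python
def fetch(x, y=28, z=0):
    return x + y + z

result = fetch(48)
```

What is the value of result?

Step 1: fetch(48) uses defaults y = 28, z = 0.
Step 2: Returns 48 + 28 + 0 = 76.
Step 3: result = 76

The answer is 76.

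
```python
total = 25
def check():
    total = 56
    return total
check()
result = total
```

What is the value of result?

Step 1: Global total = 25.
Step 2: check() creates local total = 56 (shadow, not modification).
Step 3: After check() returns, global total is unchanged. result = 25

The answer is 25.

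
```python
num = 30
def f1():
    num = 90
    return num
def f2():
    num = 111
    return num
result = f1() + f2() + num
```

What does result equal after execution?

Step 1: Each function shadows global num with its own local.
Step 2: f1() returns 90, f2() returns 111.
Step 3: Global num = 30 is unchanged. result = 90 + 111 + 30 = 231

The answer is 231.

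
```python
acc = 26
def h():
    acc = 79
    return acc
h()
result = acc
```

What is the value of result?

Step 1: acc = 26 globally.
Step 2: h() creates a LOCAL acc = 79 (no global keyword!).
Step 3: The global acc is unchanged. result = 26

The answer is 26.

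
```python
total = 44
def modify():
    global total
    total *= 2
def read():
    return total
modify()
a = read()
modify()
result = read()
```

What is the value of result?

Step 1: total = 44.
Step 2: First modify(): total = 44 * 2 = 88.
Step 3: Second modify(): total = 88 * 2 = 176.
Step 4: read() returns 176

The answer is 176.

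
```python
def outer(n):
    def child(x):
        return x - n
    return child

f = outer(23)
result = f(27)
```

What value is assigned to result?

Step 1: outer(23) creates a closure capturing n = 23.
Step 2: f(27) computes 27 - 23 = 4.
Step 3: result = 4

The answer is 4.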